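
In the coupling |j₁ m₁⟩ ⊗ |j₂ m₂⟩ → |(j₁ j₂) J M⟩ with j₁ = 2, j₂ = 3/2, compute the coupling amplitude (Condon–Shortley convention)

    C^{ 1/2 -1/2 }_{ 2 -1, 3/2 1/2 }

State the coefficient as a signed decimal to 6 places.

+√(3/10) ≈ +0.547723

triangle: 3!×1!×0!/5! = 6/120
(j±m)!: 1!×3!×2!×1!×0!×1! = 12
prefactor² = (2J+1)×Δ×N² = 6/5
  k=2: +1/(2!×1!×1!×0!×0!×0!) = 1/2
Σ = 1/2  ⇒  CG² = 6/5×1/2² = 3/10
CG = +√(3/10) = +0.547723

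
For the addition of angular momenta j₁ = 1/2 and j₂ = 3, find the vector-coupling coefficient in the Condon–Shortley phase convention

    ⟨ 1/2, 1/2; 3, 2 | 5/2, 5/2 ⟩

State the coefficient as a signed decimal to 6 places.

+0.377964  (= +√(1/7))

j₁+j₂−J=1  J+j₁−j₂=0  J−j₁+j₂=5  j₁+j₂+J+1=7
(j₁±m₁, j₂±m₂, J±M) = (1,0,5,1,5,0)
P² = 14400/7
sum k=0..0:
  [0] +1/120 = 1/120
S = 1/120
C² = P²·S² = 1/7 ; C = +0.377964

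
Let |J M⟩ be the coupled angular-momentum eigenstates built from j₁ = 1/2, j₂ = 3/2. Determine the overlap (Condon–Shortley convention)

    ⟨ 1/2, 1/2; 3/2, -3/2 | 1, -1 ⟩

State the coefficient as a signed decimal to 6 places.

+√(3/4) ≈ +0.866025

√[3·1!0!2!/4! · 1!0!0!3!0!2!] = √(3)
  +(−1)^0/∏(0,1,0,0,0,2)! = 1/2  (running 1/2)
⟨..|..⟩ = √(3)·(1/2) = +0.866025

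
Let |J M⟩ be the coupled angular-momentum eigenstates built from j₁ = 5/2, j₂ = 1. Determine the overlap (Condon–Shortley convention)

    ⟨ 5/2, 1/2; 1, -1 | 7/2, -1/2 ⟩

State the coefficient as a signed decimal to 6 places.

+0.534522  (= +√(2/7))

triangle: 0!×5!×2!/8! = 240/40320
(j±m)!: 3!×2!×0!×2!×3!×4! = 3456
prefactor² = (2J+1)×Δ×N² = 1152/7
  k=0: +1/(0!×0!×2!×0!×3!×2!) = 1/24
Σ = 1/24  ⇒  CG² = 1152/7×1/24² = 2/7
CG = +√(2/7) = +0.534522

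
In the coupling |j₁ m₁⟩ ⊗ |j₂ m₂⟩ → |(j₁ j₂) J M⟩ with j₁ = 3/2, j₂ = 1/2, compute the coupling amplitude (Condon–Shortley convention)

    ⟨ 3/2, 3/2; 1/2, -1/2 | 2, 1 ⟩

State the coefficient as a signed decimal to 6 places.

+√(1/4) ≈ +0.500000

triangle: 0!×3!×1!/5! = 6/120
(j±m)!: 3!×0!×0!×1!×3!×1! = 36
prefactor² = (2J+1)×Δ×N² = 9
  k=0: +1/(0!×0!×0!×0!×3!×1!) = 1/6
Σ = 1/6  ⇒  CG² = 9×1/6² = 1/4
CG = +√(1/4) = +0.500000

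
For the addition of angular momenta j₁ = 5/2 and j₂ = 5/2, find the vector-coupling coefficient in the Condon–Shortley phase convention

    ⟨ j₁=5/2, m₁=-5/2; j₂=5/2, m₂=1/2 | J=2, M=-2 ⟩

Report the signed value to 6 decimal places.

−√(5/28) ≈ -0.422577

√[5·3!2!2!/8! · 0!5!3!2!0!4!] = √(720/7)
  +(−1)^3/∏(3,0,2,0,0,2)! = -1/24  (running -1/24)
⟨..|..⟩ = √(720/7)·(-1/24) = -0.422577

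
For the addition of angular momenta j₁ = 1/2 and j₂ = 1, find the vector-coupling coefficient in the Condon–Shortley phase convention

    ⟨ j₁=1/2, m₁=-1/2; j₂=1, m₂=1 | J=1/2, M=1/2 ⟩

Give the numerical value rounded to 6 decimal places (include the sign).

j₁+j₂−J=1  J+j₁−j₂=0  J−j₁+j₂=1  j₁+j₂+J+1=3
(j₁±m₁, j₂±m₂, J±M) = (0,1,2,0,1,0)
P² = 2/3
sum k=1..1:
  [1] −1/1 = -1
S = -1
C² = P²·S² = 2/3 ; C = -0.816497

−√(2/3) ≈ -0.816497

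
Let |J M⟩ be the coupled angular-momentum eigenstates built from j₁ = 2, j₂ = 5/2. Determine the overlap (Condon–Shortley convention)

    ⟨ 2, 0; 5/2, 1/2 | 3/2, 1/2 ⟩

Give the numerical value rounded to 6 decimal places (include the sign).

+0.239046  (= +√(2/35))

√[4·3!1!2!/7! · 2!2!3!2!2!1!] = √(32/35)
  +(−1)^1/∏(1,2,1,2,0,0)! = -1/4  (running -1/4)
  +(−1)^2/∏(2,1,0,1,1,1)! = 1/2  (running 1/4)
⟨..|..⟩ = √(32/35)·(1/4) = +0.239046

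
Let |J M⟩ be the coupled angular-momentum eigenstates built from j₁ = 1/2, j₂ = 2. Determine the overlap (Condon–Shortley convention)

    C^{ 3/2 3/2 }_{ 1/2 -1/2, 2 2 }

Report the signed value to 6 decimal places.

j₁+j₂−J=1  J+j₁−j₂=0  J−j₁+j₂=3  j₁+j₂+J+1=5
(j₁±m₁, j₂±m₂, J±M) = (0,1,4,0,3,0)
P² = 144/5
sum k=1..1:
  [1] −1/6 = -1/6
S = -1/6
C² = P²·S² = 4/5 ; C = -0.894427

-0.894427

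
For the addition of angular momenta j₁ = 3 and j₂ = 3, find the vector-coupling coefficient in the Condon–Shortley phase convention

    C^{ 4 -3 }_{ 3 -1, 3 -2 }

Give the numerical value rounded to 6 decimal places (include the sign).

√[9·2!4!4!/11! · 2!4!1!5!1!7!] = √(82944/11)
  +(−1)^0/∏(0,2,4,1,0,3)! = 1/288  (running 1/288)
  +(−1)^1/∏(1,1,3,0,1,4)! = -1/144  (running -1/288)
⟨..|..⟩ = √(82944/11)·(-1/288) = -0.301511

-0.301511  (= −√(1/11))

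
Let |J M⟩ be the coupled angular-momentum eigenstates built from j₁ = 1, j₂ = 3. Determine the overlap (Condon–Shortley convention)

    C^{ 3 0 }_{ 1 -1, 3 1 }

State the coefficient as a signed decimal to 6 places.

-0.707107

j₁+j₂−J=1  J+j₁−j₂=1  J−j₁+j₂=5  j₁+j₂+J+1=8
(j₁±m₁, j₂±m₂, J±M) = (0,2,4,2,3,3)
P² = 72
sum k=1..1:
  [1] −1/12 = -1/12
S = -1/12
C² = P²·S² = 1/2 ; C = -0.707107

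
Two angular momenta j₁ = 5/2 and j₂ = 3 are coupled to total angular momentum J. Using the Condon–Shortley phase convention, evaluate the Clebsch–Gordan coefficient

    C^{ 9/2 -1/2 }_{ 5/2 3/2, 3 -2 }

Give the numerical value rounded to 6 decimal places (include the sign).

j₁+j₂−J=1  J+j₁−j₂=4  J−j₁+j₂=5  j₁+j₂+J+1=11
(j₁±m₁, j₂±m₂, J±M) = (4,1,1,5,4,5)
P² = 460800/77
sum k=0..1:
  [0] +1/144 = 1/144
  [1] −1/2880 = -1/2880
S = 19/2880
C² = P²·S² = 361/1386 ; C = +0.510355

+√(361/1386) = +0.510355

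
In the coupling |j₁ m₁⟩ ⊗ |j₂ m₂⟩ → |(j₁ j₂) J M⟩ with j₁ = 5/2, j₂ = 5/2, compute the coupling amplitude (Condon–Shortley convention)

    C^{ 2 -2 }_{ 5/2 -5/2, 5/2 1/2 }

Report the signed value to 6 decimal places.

−√(5/28) = -0.422577

j₁+j₂−J=3  J+j₁−j₂=2  J−j₁+j₂=2  j₁+j₂+J+1=8
(j₁±m₁, j₂±m₂, J±M) = (0,5,3,2,0,4)
P² = 720/7
sum k=3..3:
  [3] −1/24 = -1/24
S = -1/24
C² = P²·S² = 5/28 ; C = -0.422577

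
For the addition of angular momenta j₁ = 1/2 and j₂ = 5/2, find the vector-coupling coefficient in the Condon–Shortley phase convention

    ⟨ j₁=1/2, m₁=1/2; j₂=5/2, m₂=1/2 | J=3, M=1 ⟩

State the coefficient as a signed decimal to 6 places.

+0.816497

triangle: 0!×1!×5!/7! = 120/5040
(j±m)!: 1!×0!×3!×2!×4!×2! = 576
prefactor² = (2J+1)×Δ×N² = 96
  k=0: +1/(0!×0!×0!×3!×1!×2!) = 1/12
Σ = 1/12  ⇒  CG² = 96×1/12² = 2/3
CG = +√(2/3) = +0.816497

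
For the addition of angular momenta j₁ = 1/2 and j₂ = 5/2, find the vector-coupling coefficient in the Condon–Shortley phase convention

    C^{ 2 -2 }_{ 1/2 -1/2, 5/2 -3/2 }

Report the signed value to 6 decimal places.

−√(1/6) ≈ -0.408248

j₁+j₂−J=1  J+j₁−j₂=0  J−j₁+j₂=4  j₁+j₂+J+1=6
(j₁±m₁, j₂±m₂, J±M) = (0,1,1,4,0,4)
P² = 96
sum k=1..1:
  [1] −1/24 = -1/24
S = -1/24
C² = P²·S² = 1/6 ; C = -0.408248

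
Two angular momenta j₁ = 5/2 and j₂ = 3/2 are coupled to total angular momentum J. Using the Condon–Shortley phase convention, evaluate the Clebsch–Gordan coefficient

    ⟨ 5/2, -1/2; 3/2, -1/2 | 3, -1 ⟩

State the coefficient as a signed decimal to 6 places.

j₁+j₂−J=1  J+j₁−j₂=4  J−j₁+j₂=2  j₁+j₂+J+1=8
(j₁±m₁, j₂±m₂, J±M) = (2,3,1,2,2,4)
P² = 48/5
sum k=0..1:
  [0] +1/6 = 1/6
  [1] −1/8 = -1/8
S = 1/24
C² = P²·S² = 1/60 ; C = +0.129099

+0.129099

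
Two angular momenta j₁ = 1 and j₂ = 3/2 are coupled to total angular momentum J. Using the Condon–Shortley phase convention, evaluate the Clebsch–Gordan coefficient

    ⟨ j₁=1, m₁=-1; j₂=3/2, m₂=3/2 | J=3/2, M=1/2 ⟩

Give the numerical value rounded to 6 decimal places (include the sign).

√[4·1!1!2!/5! · 0!2!3!0!2!1!] = √(8/5)
  +(−1)^1/∏(1,0,1,2,0,0)! = -1/2  (running -1/2)
⟨..|..⟩ = √(8/5)·(-1/2) = -0.632456

-0.632456  (= −√(2/5))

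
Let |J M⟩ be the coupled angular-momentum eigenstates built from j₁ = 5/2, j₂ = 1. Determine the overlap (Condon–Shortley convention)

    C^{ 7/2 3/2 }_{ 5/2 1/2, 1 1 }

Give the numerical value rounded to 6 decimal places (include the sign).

√[8·0!5!2!/8! · 3!2!2!0!5!2!] = √(1920/7)
  +(−1)^0/∏(0,0,2,2,3,0)! = 1/24  (running 1/24)
⟨..|..⟩ = √(1920/7)·(1/24) = +0.690066

+0.690066  (= +√(10/21))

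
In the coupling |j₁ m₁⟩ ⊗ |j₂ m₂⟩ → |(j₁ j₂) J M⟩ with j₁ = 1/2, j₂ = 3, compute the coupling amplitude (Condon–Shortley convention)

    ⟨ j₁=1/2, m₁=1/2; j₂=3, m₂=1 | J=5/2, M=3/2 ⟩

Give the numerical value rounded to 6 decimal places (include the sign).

+0.534522  (= +√(2/7))

j₁+j₂−J=1  J+j₁−j₂=0  J−j₁+j₂=5  j₁+j₂+J+1=7
(j₁±m₁, j₂±m₂, J±M) = (1,0,4,2,4,1)
P² = 1152/7
sum k=0..0:
  [0] +1/24 = 1/24
S = 1/24
C² = P²·S² = 2/7 ; C = +0.534522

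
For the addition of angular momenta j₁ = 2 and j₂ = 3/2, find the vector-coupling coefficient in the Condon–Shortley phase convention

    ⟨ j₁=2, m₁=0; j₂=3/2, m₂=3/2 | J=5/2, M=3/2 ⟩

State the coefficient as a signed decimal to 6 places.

-0.717137  (= −√(18/35))

triangle: 1!*3!*2!/7! = 12/5040
(j±m)!: 2!*2!*3!*0!*4!*1! = 576
prefactor² = (2J+1)*Δ*N² = 288/35
  k=1: −1/(1!*0!*1!*2!*2!*0!) = -1/4
Σ = -1/4  ⇒  CG² = 288/35*(-1/4)² = 18/35
CG = −√(18/35) = -0.717137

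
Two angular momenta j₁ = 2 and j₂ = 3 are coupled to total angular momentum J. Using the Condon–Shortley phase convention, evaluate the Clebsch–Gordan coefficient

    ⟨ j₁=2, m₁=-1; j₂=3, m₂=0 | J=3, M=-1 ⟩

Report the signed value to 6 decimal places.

triangle: 2!*2!*4!/9! = 96/362880
(j±m)!: 1!*3!*3!*3!*2!*4! = 10368
prefactor² = (2J+1)*Δ*N² = 96/5
  k=1: −1/(1!*1!*2!*2!*0!*2!) = -1/8
  k=2: +1/(2!*0!*1!*1!*1!*3!) = 1/12
Σ = -1/24  ⇒  CG² = 96/5*(-1/24)² = 1/30
CG = −√(1/30) = -0.182574

−√(1/30) = -0.182574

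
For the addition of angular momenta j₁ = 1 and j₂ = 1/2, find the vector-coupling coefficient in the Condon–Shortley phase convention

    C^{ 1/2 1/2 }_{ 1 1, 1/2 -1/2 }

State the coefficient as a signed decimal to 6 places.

+√(2/3) = +0.816497

j₁+j₂−J=1  J+j₁−j₂=1  J−j₁+j₂=0  j₁+j₂+J+1=3
(j₁±m₁, j₂±m₂, J±M) = (2,0,0,1,1,0)
P² = 2/3
sum k=0..0:
  [0] +1/1 = 1
S = 1
C² = P²·S² = 2/3 ; C = +0.816497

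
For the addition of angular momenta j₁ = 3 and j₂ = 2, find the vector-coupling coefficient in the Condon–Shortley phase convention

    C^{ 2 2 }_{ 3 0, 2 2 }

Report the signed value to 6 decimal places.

−√(1/14) = -0.267261

triangle: 3!×3!×1!/8! = 36/40320
(j±m)!: 3!×3!×4!×0!×4!×0! = 20736
prefactor² = (2J+1)×Δ×N² = 648/7
  k=3: −1/(3!×0!×0!×1!×3!×0!) = -1/36
Σ = -1/36  ⇒  CG² = 648/7×(-1/36)² = 1/14
CG = −√(1/14) = -0.267261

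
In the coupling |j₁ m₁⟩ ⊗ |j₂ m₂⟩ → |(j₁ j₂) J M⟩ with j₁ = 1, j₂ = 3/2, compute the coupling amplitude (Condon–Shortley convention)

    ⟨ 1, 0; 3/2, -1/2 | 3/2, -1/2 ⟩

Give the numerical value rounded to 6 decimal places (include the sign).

triangle: 1!·1!·2!/5! = 2/120
(j±m)!: 1!·1!·1!·2!·1!·2! = 4
prefactor² = (2J+1)·Δ·N² = 4/15
  k=0: +1/(0!·1!·1!·1!·0!·1!) = 1
  k=1: −1/(1!·0!·0!·0!·1!·2!) = -1/2
Σ = 1/2  ⇒  CG² = 4/15·1/2² = 1/15
CG = +√(1/15) = +0.258199

+0.258199  (= +√(1/15))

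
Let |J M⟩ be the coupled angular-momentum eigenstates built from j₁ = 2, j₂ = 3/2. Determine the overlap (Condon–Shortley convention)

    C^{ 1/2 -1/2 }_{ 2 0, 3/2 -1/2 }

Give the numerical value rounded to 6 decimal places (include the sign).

√[2·3!1!0!/5! · 2!2!1!2!0!1!] = √(4/5)
  +(−1)^1/∏(1,2,1,0,0,0)! = -1/2  (running -1/2)
⟨..|..⟩ = √(4/5)·(-1/2) = -0.447214

-0.447214  (= −√(1/5))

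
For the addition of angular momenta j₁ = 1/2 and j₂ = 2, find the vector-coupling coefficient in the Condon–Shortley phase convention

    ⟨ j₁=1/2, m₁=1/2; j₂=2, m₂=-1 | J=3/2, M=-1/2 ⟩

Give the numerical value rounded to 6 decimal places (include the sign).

+√(3/5) ≈ +0.774597

j₁+j₂−J=1  J+j₁−j₂=0  J−j₁+j₂=3  j₁+j₂+J+1=5
(j₁±m₁, j₂±m₂, J±M) = (1,0,1,3,1,2)
P² = 12/5
sum k=0..0:
  [0] +1/2 = 1/2
S = 1/2
C² = P²·S² = 3/5 ; C = +0.774597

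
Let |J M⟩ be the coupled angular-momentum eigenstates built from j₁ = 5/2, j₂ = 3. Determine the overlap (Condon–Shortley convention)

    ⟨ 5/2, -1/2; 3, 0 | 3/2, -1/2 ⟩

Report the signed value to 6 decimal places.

+0.338062

triangle: 4!·1!·2!/8! = 48/40320
(j±m)!: 2!·3!·3!·3!·1!·2! = 864
prefactor² = (2J+1)·Δ·N² = 144/35
  k=2: +1/(2!·2!·1!·1!·0!·1!) = 1/4
  k=3: −1/(3!·1!·0!·0!·1!·2!) = -1/12
Σ = 1/6  ⇒  CG² = 144/35·1/6² = 4/35
CG = +√(4/35) = +0.338062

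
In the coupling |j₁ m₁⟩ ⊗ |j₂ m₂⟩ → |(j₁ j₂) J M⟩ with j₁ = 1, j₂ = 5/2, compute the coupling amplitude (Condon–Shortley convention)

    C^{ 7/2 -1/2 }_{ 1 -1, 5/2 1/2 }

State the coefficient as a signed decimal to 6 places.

+0.534522  (= +√(2/7))

j₁+j₂−J=0  J+j₁−j₂=2  J−j₁+j₂=5  j₁+j₂+J+1=8
(j₁±m₁, j₂±m₂, J±M) = (0,2,3,2,3,4)
P² = 1152/7
sum k=0..0:
  [0] +1/24 = 1/24
S = 1/24
C² = P²·S² = 2/7 ; C = +0.534522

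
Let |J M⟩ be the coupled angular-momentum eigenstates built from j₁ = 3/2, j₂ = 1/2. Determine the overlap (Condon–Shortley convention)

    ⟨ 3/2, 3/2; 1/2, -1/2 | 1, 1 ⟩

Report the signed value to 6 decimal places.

+√(3/4) = +0.866025

triangle: 1!×2!×0!/4! = 2/24
(j±m)!: 3!×0!×0!×1!×2!×0! = 12
prefactor² = (2J+1)×Δ×N² = 3
  k=0: +1/(0!×1!×0!×0!×2!×0!) = 1/2
Σ = 1/2  ⇒  CG² = 3×1/2² = 3/4
CG = +√(3/4) = +0.866025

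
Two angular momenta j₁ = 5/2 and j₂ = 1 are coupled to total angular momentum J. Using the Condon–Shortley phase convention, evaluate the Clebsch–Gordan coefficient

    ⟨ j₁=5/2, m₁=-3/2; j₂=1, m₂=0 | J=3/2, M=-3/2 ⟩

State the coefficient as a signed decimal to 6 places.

j₁+j₂−J=2  J+j₁−j₂=3  J−j₁+j₂=0  j₁+j₂+J+1=6
(j₁±m₁, j₂±m₂, J±M) = (1,4,1,1,0,3)
P² = 48/5
sum k=1..1:
  [1] −1/6 = -1/6
S = -1/6
C² = P²·S² = 4/15 ; C = -0.516398

−√(4/15) = -0.516398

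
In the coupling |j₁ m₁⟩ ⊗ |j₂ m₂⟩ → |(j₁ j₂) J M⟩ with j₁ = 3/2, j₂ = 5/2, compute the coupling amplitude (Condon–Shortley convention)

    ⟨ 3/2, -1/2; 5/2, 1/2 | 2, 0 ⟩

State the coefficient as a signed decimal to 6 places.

−√(1/14) ≈ -0.267261

j₁+j₂−J=2  J+j₁−j₂=1  J−j₁+j₂=3  j₁+j₂+J+1=7
(j₁±m₁, j₂±m₂, J±M) = (1,2,3,2,2,2)
P² = 8/7
sum k=1..2:
  [1] −1/2 = -1/2
  [2] +1/4 = 1/4
S = -1/4
C² = P²·S² = 1/14 ; C = -0.267261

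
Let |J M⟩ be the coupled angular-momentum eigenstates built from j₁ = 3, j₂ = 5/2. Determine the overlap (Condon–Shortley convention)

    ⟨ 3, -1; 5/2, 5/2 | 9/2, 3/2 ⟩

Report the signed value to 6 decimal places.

triangle: 1!×5!×4!/11! = 2880/39916800
(j±m)!: 2!×4!×5!×0!×6!×3! = 24883200
prefactor² = (2J+1)×Δ×N² = 1382400/77
  k=1: −1/(1!×0!×3!×4!×2!×0!) = -1/288
Σ = -1/288  ⇒  CG² = 1382400/77×(-1/288)² = 50/231
CG = −√(50/231) = -0.465242

-0.465242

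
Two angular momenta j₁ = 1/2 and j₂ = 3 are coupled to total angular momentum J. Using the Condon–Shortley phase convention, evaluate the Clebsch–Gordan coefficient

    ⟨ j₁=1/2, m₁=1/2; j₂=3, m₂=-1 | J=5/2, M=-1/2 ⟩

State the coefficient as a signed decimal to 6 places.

√[6·1!0!5!/7! · 1!0!2!4!2!3!] = √(576/7)
  +(−1)^0/∏(0,1,0,2,0,3)! = 1/12  (running 1/12)
⟨..|..⟩ = √(576/7)·(1/12) = +0.755929

+0.755929  (= +√(4/7))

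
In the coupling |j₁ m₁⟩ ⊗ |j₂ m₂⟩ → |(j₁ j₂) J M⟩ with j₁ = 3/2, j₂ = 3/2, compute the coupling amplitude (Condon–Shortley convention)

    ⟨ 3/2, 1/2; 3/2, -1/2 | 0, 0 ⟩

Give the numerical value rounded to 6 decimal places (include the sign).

-0.500000  (= −√(1/4))

j₁+j₂−J=3  J+j₁−j₂=0  J−j₁+j₂=0  j₁+j₂+J+1=4
(j₁±m₁, j₂±m₂, J±M) = (2,1,1,2,0,0)
P² = 1
sum k=1..1:
  [1] −1/2 = -1/2
S = -1/2
C² = P²·S² = 1/4 ; C = -0.500000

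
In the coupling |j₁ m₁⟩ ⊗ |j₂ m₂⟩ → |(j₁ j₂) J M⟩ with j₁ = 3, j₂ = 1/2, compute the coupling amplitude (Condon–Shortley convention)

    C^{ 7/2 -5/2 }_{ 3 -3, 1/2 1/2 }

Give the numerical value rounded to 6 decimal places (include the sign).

+0.377964  (= +√(1/7))

√[8·0!6!1!/8! · 0!6!1!0!1!6!] = √(518400/7)
  +(−1)^0/∏(0,0,6,1,0,0)! = 1/720  (running 1/720)
⟨..|..⟩ = √(518400/7)·(1/720) = +0.377964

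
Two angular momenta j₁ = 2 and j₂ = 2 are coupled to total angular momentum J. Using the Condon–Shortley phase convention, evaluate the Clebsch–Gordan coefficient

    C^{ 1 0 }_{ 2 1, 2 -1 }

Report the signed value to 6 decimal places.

−√(1/10) = -0.316228

j₁+j₂−J=3  J+j₁−j₂=1  J−j₁+j₂=1  j₁+j₂+J+1=6
(j₁±m₁, j₂±m₂, J±M) = (3,1,1,3,1,1)
P² = 9/10
sum k=0..1:
  [0] +1/6 = 1/6
  [1] −1/2 = -1/2
S = -1/3
C² = P²·S² = 1/10 ; C = -0.316228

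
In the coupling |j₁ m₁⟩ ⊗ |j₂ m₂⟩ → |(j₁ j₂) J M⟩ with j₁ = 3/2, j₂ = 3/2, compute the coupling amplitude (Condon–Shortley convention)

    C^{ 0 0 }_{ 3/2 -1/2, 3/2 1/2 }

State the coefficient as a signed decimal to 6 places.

triangle: 3!*0!*0!/4! = 6/24
(j±m)!: 1!*2!*2!*1!*0!*0! = 4
prefactor² = (2J+1)*Δ*N² = 1
  k=2: +1/(2!*1!*0!*0!*0!*0!) = 1/2
Σ = 1/2  ⇒  CG² = 1*1/2² = 1/4
CG = +√(1/4) = +0.500000

+0.500000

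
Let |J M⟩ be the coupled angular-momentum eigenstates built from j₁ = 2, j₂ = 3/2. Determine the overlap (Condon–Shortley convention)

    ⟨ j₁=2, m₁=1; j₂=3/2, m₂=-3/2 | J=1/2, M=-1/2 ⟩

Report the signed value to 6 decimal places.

j₁+j₂−J=3  J+j₁−j₂=1  J−j₁+j₂=0  j₁+j₂+J+1=5
(j₁±m₁, j₂±m₂, J±M) = (3,1,0,3,0,1)
P² = 18/5
sum k=0..0:
  [0] +1/6 = 1/6
S = 1/6
C² = P²·S² = 1/10 ; C = +0.316228

+0.316228  (= +√(1/10))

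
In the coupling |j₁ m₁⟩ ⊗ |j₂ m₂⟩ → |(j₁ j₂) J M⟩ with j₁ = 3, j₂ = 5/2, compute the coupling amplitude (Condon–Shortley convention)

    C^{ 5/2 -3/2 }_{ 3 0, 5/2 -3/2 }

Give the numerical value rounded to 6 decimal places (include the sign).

j₁+j₂−J=3  J+j₁−j₂=3  J−j₁+j₂=2  j₁+j₂+J+1=9
(j₁±m₁, j₂±m₂, J±M) = (3,3,1,4,1,4)
P² = 864/35
sum k=0..1:
  [0] +1/36 = 1/36
  [1] −1/8 = -1/8
S = -7/72
C² = P²·S² = 7/30 ; C = -0.483046

−√(7/30) ≈ -0.483046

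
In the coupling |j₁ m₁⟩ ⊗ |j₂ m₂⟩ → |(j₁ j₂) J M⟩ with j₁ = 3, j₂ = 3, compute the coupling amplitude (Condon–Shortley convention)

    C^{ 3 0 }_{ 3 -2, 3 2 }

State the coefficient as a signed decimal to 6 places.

j₁+j₂−J=3  J+j₁−j₂=3  J−j₁+j₂=3  j₁+j₂+J+1=10
(j₁±m₁, j₂±m₂, J±M) = (1,5,5,1,3,3)
P² = 216
sum k=2..3:
  [2] +1/72 = 1/72
  [3] −1/24 = -1/24
S = -1/36
C² = P²·S² = 1/6 ; C = -0.408248

−√(1/6) ≈ -0.408248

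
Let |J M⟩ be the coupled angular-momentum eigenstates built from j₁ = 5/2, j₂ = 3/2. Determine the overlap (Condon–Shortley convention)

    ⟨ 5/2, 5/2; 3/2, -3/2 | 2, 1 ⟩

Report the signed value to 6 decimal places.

j₁+j₂−J=2  J+j₁−j₂=3  J−j₁+j₂=1  j₁+j₂+J+1=7
(j₁±m₁, j₂±m₂, J±M) = (5,0,0,3,3,1)
P² = 360/7
sum k=0..0:
  [0] +1/12 = 1/12
S = 1/12
C² = P²·S² = 5/14 ; C = +0.597614

+0.597614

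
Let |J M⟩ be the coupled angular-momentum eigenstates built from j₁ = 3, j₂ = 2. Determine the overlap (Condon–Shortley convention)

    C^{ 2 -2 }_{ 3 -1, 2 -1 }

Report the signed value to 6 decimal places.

triangle: 3!*3!*1!/8! = 36/40320
(j±m)!: 2!*4!*1!*3!*0!*4! = 6912
prefactor² = (2J+1)*Δ*N² = 216/7
  k=1: −1/(1!*2!*3!*0!*0!*1!) = -1/12
Σ = -1/12  ⇒  CG² = 216/7*(-1/12)² = 3/14
CG = −√(3/14) = -0.462910

−√(3/14) ≈ -0.462910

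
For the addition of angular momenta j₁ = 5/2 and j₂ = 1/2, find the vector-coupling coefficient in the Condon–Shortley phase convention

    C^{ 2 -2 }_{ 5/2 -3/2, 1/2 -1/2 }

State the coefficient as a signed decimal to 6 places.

+0.408248  (= +√(1/6))

j₁+j₂−J=1  J+j₁−j₂=4  J−j₁+j₂=0  j₁+j₂+J+1=6
(j₁±m₁, j₂±m₂, J±M) = (1,4,0,1,0,4)
P² = 96
sum k=0..0:
  [0] +1/24 = 1/24
S = 1/24
C² = P²·S² = 1/6 ; C = +0.408248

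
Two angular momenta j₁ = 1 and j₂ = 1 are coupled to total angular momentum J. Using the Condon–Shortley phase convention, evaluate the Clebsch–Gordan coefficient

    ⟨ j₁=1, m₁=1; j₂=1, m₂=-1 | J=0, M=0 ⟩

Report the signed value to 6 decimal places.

√[1·2!0!0!/3! · 2!0!0!2!0!0!] = √(4/3)
  +(−1)^0/∏(0,2,0,0,0,0)! = 1/2  (running 1/2)
⟨..|..⟩ = √(4/3)·(1/2) = +0.577350

+0.577350  (= +√(1/3))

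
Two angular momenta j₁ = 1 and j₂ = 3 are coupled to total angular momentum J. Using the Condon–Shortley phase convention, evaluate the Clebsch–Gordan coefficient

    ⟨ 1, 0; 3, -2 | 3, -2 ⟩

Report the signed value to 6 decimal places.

+0.577350  (= +√(1/3))

triangle: 1!×1!×5!/8! = 120/40320
(j±m)!: 1!×1!×1!×5!×1!×5! = 14400
prefactor² = (2J+1)×Δ×N² = 300
  k=0: +1/(0!×1!×1!×1!×0!×4!) = 1/24
  k=1: −1/(1!×0!×0!×0!×1!×5!) = -1/120
Σ = 1/30  ⇒  CG² = 300×1/30² = 1/3
CG = +√(1/3) = +0.577350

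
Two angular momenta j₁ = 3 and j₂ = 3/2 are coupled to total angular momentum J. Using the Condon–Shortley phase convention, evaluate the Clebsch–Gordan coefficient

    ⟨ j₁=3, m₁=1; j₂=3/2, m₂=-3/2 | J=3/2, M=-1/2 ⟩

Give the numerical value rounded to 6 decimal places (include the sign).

√[4·3!3!0!/7! · 4!2!0!3!1!2!] = √(576/35)
  +(−1)^0/∏(0,3,2,0,1,0)! = 1/12  (running 1/12)
⟨..|..⟩ = √(576/35)·(1/12) = +0.338062

+0.338062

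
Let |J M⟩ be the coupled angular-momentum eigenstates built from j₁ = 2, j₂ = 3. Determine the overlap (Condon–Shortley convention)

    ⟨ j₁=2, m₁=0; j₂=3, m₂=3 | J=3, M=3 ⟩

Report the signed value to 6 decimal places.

+√(5/12) = +0.645497

j₁+j₂−J=2  J+j₁−j₂=2  J−j₁+j₂=4  j₁+j₂+J+1=9
(j₁±m₁, j₂±m₂, J±M) = (2,2,6,0,6,0)
P² = 3840
sum k=2..2:
  [2] +1/96 = 1/96
S = 1/96
C² = P²·S² = 5/12 ; C = +0.645497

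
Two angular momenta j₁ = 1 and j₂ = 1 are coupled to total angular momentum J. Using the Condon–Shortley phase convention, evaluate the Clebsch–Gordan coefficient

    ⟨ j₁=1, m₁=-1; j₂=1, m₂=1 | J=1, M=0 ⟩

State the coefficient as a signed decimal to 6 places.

√[3·1!1!1!/4! · 0!2!2!0!1!1!] = √(1/2)
  +(−1)^1/∏(1,0,1,1,0,0)! = -1  (running -1)
⟨..|..⟩ = √(1/2)·(-1) = -0.707107

−√(1/2) ≈ -0.707107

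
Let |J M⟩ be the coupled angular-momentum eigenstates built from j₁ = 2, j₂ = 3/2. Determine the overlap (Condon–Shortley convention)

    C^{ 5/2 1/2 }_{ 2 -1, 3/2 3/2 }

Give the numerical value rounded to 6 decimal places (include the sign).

−√(27/70) ≈ -0.621059

triangle: 1!×3!×2!/7! = 12/5040
(j±m)!: 1!×3!×3!×0!×3!×2! = 432
prefactor² = (2J+1)×Δ×N² = 216/35
  k=1: −1/(1!×0!×2!×2!×1!×0!) = -1/4
Σ = -1/4  ⇒  CG² = 216/35×(-1/4)² = 27/70
CG = −√(27/70) = -0.621059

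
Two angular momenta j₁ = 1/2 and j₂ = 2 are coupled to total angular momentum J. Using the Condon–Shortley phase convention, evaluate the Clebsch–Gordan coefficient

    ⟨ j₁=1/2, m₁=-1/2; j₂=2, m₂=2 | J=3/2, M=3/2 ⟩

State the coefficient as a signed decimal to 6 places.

√[4·1!0!3!/5! · 0!1!4!0!3!0!] = √(144/5)
  +(−1)^1/∏(1,0,0,3,0,0)! = -1/6  (running -1/6)
⟨..|..⟩ = √(144/5)·(-1/6) = -0.894427

−√(4/5) = -0.894427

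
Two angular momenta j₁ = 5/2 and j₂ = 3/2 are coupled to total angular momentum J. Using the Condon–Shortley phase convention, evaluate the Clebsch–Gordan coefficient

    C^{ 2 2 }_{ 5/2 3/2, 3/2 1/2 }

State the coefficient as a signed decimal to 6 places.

-0.617213

triangle: 2!×3!×1!/7! = 12/5040
(j±m)!: 4!×1!×2!×1!×4!×0! = 1152
prefactor² = (2J+1)×Δ×N² = 96/7
  k=1: −1/(1!×1!×0!×1!×3!×0!) = -1/6
Σ = -1/6  ⇒  CG² = 96/7×(-1/6)² = 8/21
CG = −√(8/21) = -0.617213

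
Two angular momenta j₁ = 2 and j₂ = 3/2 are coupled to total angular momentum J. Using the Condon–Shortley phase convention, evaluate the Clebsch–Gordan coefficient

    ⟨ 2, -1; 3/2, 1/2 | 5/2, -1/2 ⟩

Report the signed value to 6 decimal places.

-0.597614  (= −√(5/14))

triangle: 1!*3!*2!/7! = 12/5040
(j±m)!: 1!*3!*2!*1!*2!*3! = 144
prefactor² = (2J+1)*Δ*N² = 72/35
  k=0: +1/(0!*1!*3!*2!*0!*0!) = 1/12
  k=1: −1/(1!*0!*2!*1!*1!*1!) = -1/2
Σ = -5/12  ⇒  CG² = 72/35*(-5/12)² = 5/14
CG = −√(5/14) = -0.597614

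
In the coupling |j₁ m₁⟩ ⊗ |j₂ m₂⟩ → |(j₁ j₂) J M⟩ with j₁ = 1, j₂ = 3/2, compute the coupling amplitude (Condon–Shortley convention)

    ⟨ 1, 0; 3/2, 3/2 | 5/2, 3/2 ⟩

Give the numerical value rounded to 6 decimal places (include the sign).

j₁+j₂−J=0  J+j₁−j₂=2  J−j₁+j₂=3  j₁+j₂+J+1=6
(j₁±m₁, j₂±m₂, J±M) = (1,1,3,0,4,1)
P² = 72/5
sum k=0..0:
  [0] +1/6 = 1/6
S = 1/6
C² = P²·S² = 2/5 ; C = +0.632456

+√(2/5) = +0.632456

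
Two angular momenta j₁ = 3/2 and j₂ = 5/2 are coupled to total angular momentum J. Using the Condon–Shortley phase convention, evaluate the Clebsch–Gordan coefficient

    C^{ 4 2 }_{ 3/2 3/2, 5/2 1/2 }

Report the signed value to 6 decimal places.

+0.597614

√[9·0!3!5!/9! · 3!0!3!2!6!2!] = √(12960/7)
  +(−1)^0/∏(0,0,0,3,3,2)! = 1/72  (running 1/72)
⟨..|..⟩ = √(12960/7)·(1/72) = +0.597614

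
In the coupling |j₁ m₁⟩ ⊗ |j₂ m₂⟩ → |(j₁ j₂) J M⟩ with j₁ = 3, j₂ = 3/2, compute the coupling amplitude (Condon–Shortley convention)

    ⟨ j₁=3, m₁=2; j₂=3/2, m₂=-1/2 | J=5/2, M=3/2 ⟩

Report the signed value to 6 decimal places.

triangle: 2!*4!*1!/8! = 48/40320
(j±m)!: 5!*1!*1!*2!*4!*1! = 5760
prefactor² = (2J+1)*Δ*N² = 288/7
  k=0: +1/(0!*2!*1!*1!*3!*0!) = 1/12
  k=1: −1/(1!*1!*0!*0!*4!*1!) = -1/24
Σ = 1/24  ⇒  CG² = 288/7*1/24² = 1/14
CG = +√(1/14) = +0.267261

+0.267261  (= +√(1/14))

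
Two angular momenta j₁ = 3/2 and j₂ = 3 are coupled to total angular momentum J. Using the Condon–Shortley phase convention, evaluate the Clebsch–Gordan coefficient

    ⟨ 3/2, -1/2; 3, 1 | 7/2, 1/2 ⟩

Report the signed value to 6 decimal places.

-0.534522

triangle: 1!×2!×5!/9! = 240/362880
(j±m)!: 1!×2!×4!×2!×4!×3! = 13824
prefactor² = (2J+1)×Δ×N² = 512/7
  k=0: +1/(0!×1!×2!×4!×0!×1!) = 1/48
  k=1: −1/(1!×0!×1!×3!×1!×2!) = -1/12
Σ = -1/16  ⇒  CG² = 512/7×(-1/16)² = 2/7
CG = −√(2/7) = -0.534522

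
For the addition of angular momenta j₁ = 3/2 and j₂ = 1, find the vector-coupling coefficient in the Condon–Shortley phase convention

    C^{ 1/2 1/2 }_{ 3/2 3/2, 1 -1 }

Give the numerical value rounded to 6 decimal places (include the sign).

triangle: 2!*1!*0!/4! = 2/24
(j±m)!: 3!*0!*0!*2!*1!*0! = 12
prefactor² = (2J+1)*Δ*N² = 2
  k=0: +1/(0!*2!*0!*0!*1!*0!) = 1/2
Σ = 1/2  ⇒  CG² = 2*1/2² = 1/2
CG = +√(1/2) = +0.707107

+0.707107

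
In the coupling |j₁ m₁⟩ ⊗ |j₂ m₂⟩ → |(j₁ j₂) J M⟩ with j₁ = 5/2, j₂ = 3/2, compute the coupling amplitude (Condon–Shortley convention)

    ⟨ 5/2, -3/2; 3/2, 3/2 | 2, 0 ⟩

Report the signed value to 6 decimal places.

+0.654654

√[5·2!3!1!/7! · 1!4!3!0!2!2!] = √(48/7)
  +(−1)^2/∏(2,0,2,1,1,0)! = 1/4  (running 1/4)
⟨..|..⟩ = √(48/7)·(1/4) = +0.654654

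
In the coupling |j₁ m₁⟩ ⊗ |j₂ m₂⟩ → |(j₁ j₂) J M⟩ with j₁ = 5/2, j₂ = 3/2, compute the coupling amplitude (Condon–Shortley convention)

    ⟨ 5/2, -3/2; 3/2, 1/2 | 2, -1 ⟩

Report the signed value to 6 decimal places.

√[5·2!3!1!/7! · 1!4!2!1!1!3!] = √(24/7)
  +(−1)^1/∏(1,1,3,1,0,0)! = -1/6  (running -1/6)
  +(−1)^2/∏(2,0,2,0,1,1)! = 1/4  (running 1/12)
⟨..|..⟩ = √(24/7)·(1/12) = +0.154303

+0.154303  (= +√(1/42))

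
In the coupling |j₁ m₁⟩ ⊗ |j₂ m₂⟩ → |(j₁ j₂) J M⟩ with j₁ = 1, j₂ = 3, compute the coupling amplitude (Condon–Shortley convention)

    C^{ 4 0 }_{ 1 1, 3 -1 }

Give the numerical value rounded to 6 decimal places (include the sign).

triangle: 0!*2!*6!/9! = 1440/362880
(j±m)!: 2!*0!*2!*4!*4!*4! = 55296
prefactor² = (2J+1)*Δ*N² = 13824/7
  k=0: +1/(0!*0!*0!*2!*2!*4!) = 1/96
Σ = 1/96  ⇒  CG² = 13824/7*1/96² = 3/14
CG = +√(3/14) = +0.462910

+√(3/14) ≈ +0.462910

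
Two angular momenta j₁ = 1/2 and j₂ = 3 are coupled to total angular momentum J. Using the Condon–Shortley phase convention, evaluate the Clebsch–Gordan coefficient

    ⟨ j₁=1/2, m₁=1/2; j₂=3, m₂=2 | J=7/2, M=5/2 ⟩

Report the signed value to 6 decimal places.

+√(6/7) ≈ +0.925820

triangle: 0!·1!·6!/8! = 720/40320
(j±m)!: 1!·0!·5!·1!·6!·1! = 86400
prefactor² = (2J+1)·Δ·N² = 86400/7
  k=0: +1/(0!·0!·0!·5!·1!·1!) = 1/120
Σ = 1/120  ⇒  CG² = 86400/7·1/120² = 6/7
CG = +√(6/7) = +0.925820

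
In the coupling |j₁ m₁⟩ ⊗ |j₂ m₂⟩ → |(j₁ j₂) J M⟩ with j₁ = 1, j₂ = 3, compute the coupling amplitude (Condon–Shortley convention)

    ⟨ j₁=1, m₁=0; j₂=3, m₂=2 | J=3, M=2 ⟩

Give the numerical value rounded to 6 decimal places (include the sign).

-0.577350

triangle: 1!×1!×5!/8! = 120/40320
(j±m)!: 1!×1!×5!×1!×5!×1! = 14400
prefactor² = (2J+1)×Δ×N² = 300
  k=0: +1/(0!×1!×1!×5!×0!×0!) = 1/120
  k=1: −1/(1!×0!×0!×4!×1!×1!) = -1/24
Σ = -1/30  ⇒  CG² = 300×(-1/30)² = 1/3
CG = −√(1/3) = -0.577350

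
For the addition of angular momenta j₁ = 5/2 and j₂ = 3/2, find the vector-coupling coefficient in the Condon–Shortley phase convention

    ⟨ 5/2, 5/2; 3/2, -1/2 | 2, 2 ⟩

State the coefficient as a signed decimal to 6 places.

triangle: 2!·3!·1!/7! = 12/5040
(j±m)!: 5!·0!·1!·2!·4!·0! = 5760
prefactor² = (2J+1)·Δ·N² = 480/7
  k=0: +1/(0!·2!·0!·1!·3!·0!) = 1/12
Σ = 1/12  ⇒  CG² = 480/7·1/12² = 10/21
CG = +√(10/21) = +0.690066

+0.690066  (= +√(10/21))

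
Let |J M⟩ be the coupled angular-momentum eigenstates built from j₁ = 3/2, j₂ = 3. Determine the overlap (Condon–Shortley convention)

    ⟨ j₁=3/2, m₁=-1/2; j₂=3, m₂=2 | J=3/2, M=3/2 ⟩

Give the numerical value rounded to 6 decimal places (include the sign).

+√(2/7) = +0.534522

j₁+j₂−J=3  J+j₁−j₂=0  J−j₁+j₂=3  j₁+j₂+J+1=7
(j₁±m₁, j₂±m₂, J±M) = (1,2,5,1,3,0)
P² = 288/7
sum k=2..2:
  [2] +1/12 = 1/12
S = 1/12
C² = P²·S² = 2/7 ; C = +0.534522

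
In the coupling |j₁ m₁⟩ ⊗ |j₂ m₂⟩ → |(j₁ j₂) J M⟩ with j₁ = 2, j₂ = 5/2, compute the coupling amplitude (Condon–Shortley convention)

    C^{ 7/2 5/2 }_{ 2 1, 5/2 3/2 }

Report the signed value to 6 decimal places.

j₁+j₂−J=1  J+j₁−j₂=3  J−j₁+j₂=4  j₁+j₂+J+1=9
(j₁±m₁, j₂±m₂, J±M) = (3,1,4,1,6,1)
P² = 2304/7
sum k=0..1:
  [0] +1/48 = 1/48
  [1] −1/36 = -1/36
S = -1/144
C² = P²·S² = 1/63 ; C = -0.125988

−√(1/63) ≈ -0.125988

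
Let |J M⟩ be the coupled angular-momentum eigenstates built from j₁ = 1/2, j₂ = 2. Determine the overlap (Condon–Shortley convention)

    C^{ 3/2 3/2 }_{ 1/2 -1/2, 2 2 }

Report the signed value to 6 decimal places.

−√(4/5) = -0.894427

triangle: 1!*0!*3!/5! = 6/120
(j±m)!: 0!*1!*4!*0!*3!*0! = 144
prefactor² = (2J+1)*Δ*N² = 144/5
  k=1: −1/(1!*0!*0!*3!*0!*0!) = -1/6
Σ = -1/6  ⇒  CG² = 144/5*(-1/6)² = 4/5
CG = −√(4/5) = -0.894427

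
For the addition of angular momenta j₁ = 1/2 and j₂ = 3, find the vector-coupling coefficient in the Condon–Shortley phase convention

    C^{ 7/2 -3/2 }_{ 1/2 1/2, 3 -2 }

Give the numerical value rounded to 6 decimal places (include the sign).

triangle: 0!·1!·6!/8! = 720/40320
(j±m)!: 1!·0!·1!·5!·2!·5! = 28800
prefactor² = (2J+1)·Δ·N² = 28800/7
  k=0: +1/(0!·0!·0!·1!·1!·5!) = 1/120
Σ = 1/120  ⇒  CG² = 28800/7·1/120² = 2/7
CG = +√(2/7) = +0.534522

+0.534522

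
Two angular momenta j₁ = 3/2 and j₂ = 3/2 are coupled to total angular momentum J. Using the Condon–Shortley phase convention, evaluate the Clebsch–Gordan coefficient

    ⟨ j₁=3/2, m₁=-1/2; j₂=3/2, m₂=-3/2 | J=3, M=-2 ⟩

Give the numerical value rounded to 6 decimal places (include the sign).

+√(1/2) ≈ +0.707107

√[7·0!3!3!/7! · 1!2!0!3!1!5!] = √(72)
  +(−1)^0/∏(0,0,2,0,1,3)! = 1/12  (running 1/12)
⟨..|..⟩ = √(72)·(1/12) = +0.707107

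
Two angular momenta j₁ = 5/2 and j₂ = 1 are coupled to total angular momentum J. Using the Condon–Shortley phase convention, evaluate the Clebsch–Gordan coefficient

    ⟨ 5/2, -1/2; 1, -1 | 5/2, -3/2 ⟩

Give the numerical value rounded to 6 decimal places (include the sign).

√[6·1!4!1!/7! · 2!3!0!2!1!4!] = √(576/35)
  +(−1)^0/∏(0,1,3,0,1,1)! = 1/6  (running 1/6)
⟨..|..⟩ = √(576/35)·(1/6) = +0.676123

+√(16/35) ≈ +0.676123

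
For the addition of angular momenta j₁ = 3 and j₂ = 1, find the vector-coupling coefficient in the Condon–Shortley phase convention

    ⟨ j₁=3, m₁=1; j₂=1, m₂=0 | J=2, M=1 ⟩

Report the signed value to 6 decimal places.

√[5·2!4!0!/7! · 4!2!1!1!3!1!] = √(96/7)
  +(−1)^1/∏(1,1,1,0,3,0)! = -1/6  (running -1/6)
⟨..|..⟩ = √(96/7)·(-1/6) = -0.617213

-0.617213  (= −√(8/21))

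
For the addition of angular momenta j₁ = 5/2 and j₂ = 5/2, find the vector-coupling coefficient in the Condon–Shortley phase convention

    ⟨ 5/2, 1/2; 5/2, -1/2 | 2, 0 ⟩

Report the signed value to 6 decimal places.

j₁+j₂−J=3  J+j₁−j₂=2  J−j₁+j₂=2  j₁+j₂+J+1=8
(j₁±m₁, j₂±m₂, J±M) = (3,2,2,3,2,2)
P² = 12/7
sum k=0..2:
  [0] +1/24 = 1/24
  [1] −1/2 = -1/2
  [2] +1/8 = 1/8
S = -1/3
C² = P²·S² = 4/21 ; C = -0.436436

−√(4/21) ≈ -0.436436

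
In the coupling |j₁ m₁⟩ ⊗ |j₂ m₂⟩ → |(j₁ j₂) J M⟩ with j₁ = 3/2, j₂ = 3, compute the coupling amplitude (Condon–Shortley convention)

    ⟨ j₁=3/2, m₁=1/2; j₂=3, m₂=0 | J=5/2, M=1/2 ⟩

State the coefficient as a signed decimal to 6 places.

-0.414039

j₁+j₂−J=2  J+j₁−j₂=1  J−j₁+j₂=4  j₁+j₂+J+1=8
(j₁±m₁, j₂±m₂, J±M) = (2,1,3,3,3,2)
P² = 216/35
sum k=0..1:
  [0] +1/12 = 1/12
  [1] −1/4 = -1/4
S = -1/6
C² = P²·S² = 6/35 ; C = -0.414039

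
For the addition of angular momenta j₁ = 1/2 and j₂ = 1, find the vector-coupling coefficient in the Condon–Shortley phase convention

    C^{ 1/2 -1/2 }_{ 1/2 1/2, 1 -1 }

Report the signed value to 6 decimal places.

j₁+j₂−J=1  J+j₁−j₂=0  J−j₁+j₂=1  j₁+j₂+J+1=3
(j₁±m₁, j₂±m₂, J±M) = (1,0,0,2,0,1)
P² = 2/3
sum k=0..0:
  [0] +1/1 = 1
S = 1
C² = P²·S² = 2/3 ; C = +0.816497

+0.816497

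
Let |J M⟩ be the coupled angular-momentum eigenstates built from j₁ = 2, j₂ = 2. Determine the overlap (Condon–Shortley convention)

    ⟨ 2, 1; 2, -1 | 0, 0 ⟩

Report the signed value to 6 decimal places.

triangle: 4!*0!*0!/5! = 24/120
(j±m)!: 3!*1!*1!*3!*0!*0! = 36
prefactor² = (2J+1)*Δ*N² = 36/5
  k=1: −1/(1!*3!*0!*0!*0!*0!) = -1/6
Σ = -1/6  ⇒  CG² = 36/5*(-1/6)² = 1/5
CG = −√(1/5) = -0.447214

-0.447214  (= −√(1/5))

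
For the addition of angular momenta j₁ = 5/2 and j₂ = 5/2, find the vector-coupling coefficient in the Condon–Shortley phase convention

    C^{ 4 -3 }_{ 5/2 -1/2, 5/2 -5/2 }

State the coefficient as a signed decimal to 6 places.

√[9·1!4!4!/10! · 2!3!0!5!1!7!] = √(10368)
  +(−1)^0/∏(0,1,3,0,1,4)! = 1/144  (running 1/144)
⟨..|..⟩ = √(10368)·(1/144) = +0.707107

+√(1/2) = +0.707107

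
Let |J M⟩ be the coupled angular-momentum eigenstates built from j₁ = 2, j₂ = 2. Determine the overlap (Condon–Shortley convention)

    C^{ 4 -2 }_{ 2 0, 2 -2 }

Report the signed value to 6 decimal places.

+√(3/14) = +0.462910

triangle: 0!·4!·4!/9! = 576/362880
(j±m)!: 2!·2!·0!·4!·2!·6! = 138240
prefactor² = (2J+1)·Δ·N² = 13824/7
  k=0: +1/(0!·0!·2!·0!·2!·4!) = 1/96
Σ = 1/96  ⇒  CG² = 13824/7·1/96² = 3/14
CG = +√(3/14) = +0.462910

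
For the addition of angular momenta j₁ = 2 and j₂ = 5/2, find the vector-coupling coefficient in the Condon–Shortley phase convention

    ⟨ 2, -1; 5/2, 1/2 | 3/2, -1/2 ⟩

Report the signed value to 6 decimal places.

triangle: 3!×1!×2!/7! = 12/5040
(j±m)!: 1!×3!×3!×2!×1!×2! = 144
prefactor² = (2J+1)×Δ×N² = 48/35
  k=2: +1/(2!×1!×1!×1!×0!×1!) = 1/2
  k=3: −1/(3!×0!×0!×0!×1!×2!) = -1/12
Σ = 5/12  ⇒  CG² = 48/35×5/12² = 5/21
CG = +√(5/21) = +0.487950

+0.487950  (= +√(5/21))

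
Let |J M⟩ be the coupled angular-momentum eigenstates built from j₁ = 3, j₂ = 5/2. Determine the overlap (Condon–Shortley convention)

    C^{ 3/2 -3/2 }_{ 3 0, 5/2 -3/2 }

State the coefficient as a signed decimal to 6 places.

√[4·4!2!1!/8! · 3!3!1!4!0!3!] = √(864/35)
  +(−1)^1/∏(1,3,2,0,0,1)! = -1/12  (running -1/12)
⟨..|..⟩ = √(864/35)·(-1/12) = -0.414039

-0.414039  (= −√(6/35))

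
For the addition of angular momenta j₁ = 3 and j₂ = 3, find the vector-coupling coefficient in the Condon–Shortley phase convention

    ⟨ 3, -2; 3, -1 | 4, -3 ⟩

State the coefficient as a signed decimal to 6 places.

-0.301511

j₁+j₂−J=2  J+j₁−j₂=4  J−j₁+j₂=4  j₁+j₂+J+1=11
(j₁±m₁, j₂±m₂, J±M) = (1,5,2,4,1,7)
P² = 82944/11
sum k=1..2:
  [1] −1/144 = -1/144
  [2] +1/288 = 1/288
S = -1/288
C² = P²·S² = 1/11 ; C = -0.301511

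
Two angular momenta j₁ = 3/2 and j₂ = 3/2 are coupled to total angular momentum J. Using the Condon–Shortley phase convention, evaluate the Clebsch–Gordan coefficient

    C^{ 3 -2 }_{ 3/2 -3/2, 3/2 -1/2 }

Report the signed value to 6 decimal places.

+0.707107

j₁+j₂−J=0  J+j₁−j₂=3  J−j₁+j₂=3  j₁+j₂+J+1=7
(j₁±m₁, j₂±m₂, J±M) = (0,3,1,2,1,5)
P² = 72
sum k=0..0:
  [0] +1/12 = 1/12
S = 1/12
C² = P²·S² = 1/2 ; C = +0.707107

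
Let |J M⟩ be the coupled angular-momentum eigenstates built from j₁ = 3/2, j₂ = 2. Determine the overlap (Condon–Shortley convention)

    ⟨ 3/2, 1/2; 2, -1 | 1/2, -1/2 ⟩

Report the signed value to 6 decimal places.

-0.547723

j₁+j₂−J=3  J+j₁−j₂=0  J−j₁+j₂=1  j₁+j₂+J+1=5
(j₁±m₁, j₂±m₂, J±M) = (2,1,1,3,0,1)
P² = 6/5
sum k=1..1:
  [1] −1/2 = -1/2
S = -1/2
C² = P²·S² = 3/10 ; C = -0.547723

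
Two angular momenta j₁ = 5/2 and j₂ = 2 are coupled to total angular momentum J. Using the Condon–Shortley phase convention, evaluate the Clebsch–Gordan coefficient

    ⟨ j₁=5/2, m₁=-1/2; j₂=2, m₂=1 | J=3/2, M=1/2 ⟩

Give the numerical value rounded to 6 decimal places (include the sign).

+0.487950  (= +√(5/21))

triangle: 3!·2!·1!/7! = 12/5040
(j±m)!: 2!·3!·3!·1!·2!·1! = 144
prefactor² = (2J+1)·Δ·N² = 48/35
  k=2: +1/(2!·1!·1!·1!·1!·0!) = 1/2
  k=3: −1/(3!·0!·0!·0!·2!·1!) = -1/12
Σ = 5/12  ⇒  CG² = 48/35·5/12² = 5/21
CG = +√(5/21) = +0.487950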